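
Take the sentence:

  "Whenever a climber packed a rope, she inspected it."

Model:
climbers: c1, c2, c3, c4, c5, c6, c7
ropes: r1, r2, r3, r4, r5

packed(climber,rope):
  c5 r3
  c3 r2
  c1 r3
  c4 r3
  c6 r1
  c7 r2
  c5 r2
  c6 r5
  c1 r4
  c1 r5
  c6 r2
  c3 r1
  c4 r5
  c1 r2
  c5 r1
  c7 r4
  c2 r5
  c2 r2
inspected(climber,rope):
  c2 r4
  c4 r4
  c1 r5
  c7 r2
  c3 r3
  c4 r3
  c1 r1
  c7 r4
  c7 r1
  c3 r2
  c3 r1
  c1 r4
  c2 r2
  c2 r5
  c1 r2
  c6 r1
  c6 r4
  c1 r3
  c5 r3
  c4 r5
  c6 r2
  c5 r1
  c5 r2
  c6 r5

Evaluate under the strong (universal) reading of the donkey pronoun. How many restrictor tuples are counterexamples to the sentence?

"it" takes "a rope" as antecedent — a donkey pronoun bound across the clause boundary.
Strong reading: for every (c,r) with packed(c,r), inspected(c,r).
Restrictor pairs: (c1,r2) ✓  (c1,r3) ✓  (c1,r4) ✓  (c1,r5) ✓  (c2,r2) ✓  (c2,r5) ✓  (c3,r1) ✓  (c3,r2) ✓  (c4,r3) ✓  (c4,r5) ✓  (c5,r1) ✓  (c5,r2) ✓  (c5,r3) ✓  (c6,r1) ✓  (c6,r2) ✓  (c6,r5) ✓  (c7,r2) ✓  (c7,r4) ✓
Counterexamples (restrictor pairs failing the scope): 0.

0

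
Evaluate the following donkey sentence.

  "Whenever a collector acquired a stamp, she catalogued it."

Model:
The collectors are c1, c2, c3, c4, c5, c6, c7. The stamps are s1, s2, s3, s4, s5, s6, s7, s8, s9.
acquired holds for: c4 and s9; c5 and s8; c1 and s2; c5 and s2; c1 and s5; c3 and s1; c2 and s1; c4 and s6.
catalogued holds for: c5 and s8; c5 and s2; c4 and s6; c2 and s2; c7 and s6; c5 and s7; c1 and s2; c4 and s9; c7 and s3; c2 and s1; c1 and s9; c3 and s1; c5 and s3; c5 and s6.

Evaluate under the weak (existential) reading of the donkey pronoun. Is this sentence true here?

True

"it" takes "a stamp" as antecedent — a donkey pronoun bound across the clause boundary.
Weak reading: every collector c with some acquired-stamp has at least one acquired-stamp s such that catalogued(c,s).
Per collector: c1:✓  c2:✓  c3:✓  c4:✓  c5:✓
Every collector in the restrictor has a witness.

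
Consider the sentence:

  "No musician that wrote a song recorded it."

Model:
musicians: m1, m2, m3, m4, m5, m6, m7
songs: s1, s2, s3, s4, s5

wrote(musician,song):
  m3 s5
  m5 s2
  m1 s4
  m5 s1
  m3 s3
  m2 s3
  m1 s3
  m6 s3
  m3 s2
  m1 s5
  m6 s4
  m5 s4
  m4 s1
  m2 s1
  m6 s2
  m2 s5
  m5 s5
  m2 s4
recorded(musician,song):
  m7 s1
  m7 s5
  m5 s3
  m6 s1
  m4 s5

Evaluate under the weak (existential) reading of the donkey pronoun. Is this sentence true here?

True

"it" takes "a song" as antecedent — a donkey pronoun bound across the clause boundary.
Truth condition: for no (m,s) with wrote(m,s) does recorded(m,s) hold.
Restrictor pairs — does the scope hold? (m1,s3):fails  (m1,s4):fails  (m1,s5):fails  (m2,s1):fails  (m2,s3):fails  (m2,s4):fails  (m2,s5):fails  (m3,s2):fails  (m3,s3):fails  (m3,s5):fails  (m4,s1):fails  (m5,s1):fails  (m5,s2):fails  (m5,s4):fails  (m5,s5):fails  (m6,s2):fails  (m6,s3):fails  (m6,s4):fails
Scope holds for no restrictor pair, so the sentence is true.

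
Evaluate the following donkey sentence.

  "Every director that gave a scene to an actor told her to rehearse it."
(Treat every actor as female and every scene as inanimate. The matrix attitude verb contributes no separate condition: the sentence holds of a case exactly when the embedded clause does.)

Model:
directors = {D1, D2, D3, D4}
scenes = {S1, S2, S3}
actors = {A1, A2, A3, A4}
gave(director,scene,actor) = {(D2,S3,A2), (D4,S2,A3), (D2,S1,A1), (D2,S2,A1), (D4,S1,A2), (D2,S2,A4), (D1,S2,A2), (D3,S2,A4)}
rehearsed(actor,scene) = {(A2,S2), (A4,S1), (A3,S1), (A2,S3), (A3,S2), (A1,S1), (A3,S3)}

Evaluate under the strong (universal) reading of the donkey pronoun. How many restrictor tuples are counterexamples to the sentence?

4

"her" takes "an actor" as antecedent and "it" takes "a scene"; both are donkey pronouns co-varying with the restrictor.
Strong reading: for every (d,s,a) with gave(d,s,a), rehearsed(a,s).
Restrictor triples: (D1,S2,A2)→rehearsed(A2,S2) ✓  (D2,S1,A1)→rehearsed(A1,S1) ✓  (D2,S2,A1)→rehearsed(A1,S2) ✗  (D2,S2,A4)→rehearsed(A4,S2) ✗  (D2,S3,A2)→rehearsed(A2,S3) ✓  (D3,S2,A4)→rehearsed(A4,S2) ✗  (D4,S1,A2)→rehearsed(A2,S1) ✗  (D4,S2,A3)→rehearsed(A3,S2) ✓
Counterexamples (restrictor triples failing the scope): 4.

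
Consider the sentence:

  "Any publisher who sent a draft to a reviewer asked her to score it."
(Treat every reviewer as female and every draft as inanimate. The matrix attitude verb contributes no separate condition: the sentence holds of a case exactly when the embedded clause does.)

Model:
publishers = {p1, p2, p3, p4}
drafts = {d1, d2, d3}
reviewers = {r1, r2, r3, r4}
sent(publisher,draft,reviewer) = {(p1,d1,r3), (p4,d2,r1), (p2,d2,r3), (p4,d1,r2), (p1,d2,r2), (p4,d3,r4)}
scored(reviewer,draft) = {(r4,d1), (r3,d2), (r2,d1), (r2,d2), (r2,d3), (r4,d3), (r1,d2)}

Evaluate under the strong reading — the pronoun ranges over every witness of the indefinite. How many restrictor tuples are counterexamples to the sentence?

1

"her" takes "a reviewer" as antecedent and "it" takes "a draft"; both are donkey pronouns co-varying with the restrictor.
Strong reading: for every (p,d,r) with sent(p,d,r), scored(r,d).
Restrictor triples: (p1,d1,r3)→scored(r3,d1) ✗  (p1,d2,r2)→scored(r2,d2) ✓  (p2,d2,r3)→scored(r3,d2) ✓  (p4,d1,r2)→scored(r2,d1) ✓  (p4,d2,r1)→scored(r1,d2) ✓  (p4,d3,r4)→scored(r4,d3) ✓
Counterexamples (restrictor triples failing the scope): 1.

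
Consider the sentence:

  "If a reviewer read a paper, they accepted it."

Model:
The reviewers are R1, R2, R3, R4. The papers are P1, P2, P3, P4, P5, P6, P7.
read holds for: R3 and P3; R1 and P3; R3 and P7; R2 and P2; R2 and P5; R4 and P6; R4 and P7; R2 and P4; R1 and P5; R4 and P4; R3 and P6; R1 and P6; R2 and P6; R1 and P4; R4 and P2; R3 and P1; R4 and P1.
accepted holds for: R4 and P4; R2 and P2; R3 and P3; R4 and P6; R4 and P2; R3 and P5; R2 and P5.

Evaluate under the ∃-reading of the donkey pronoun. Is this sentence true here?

"it" takes "a paper" as antecedent — a donkey pronoun bound across the clause boundary.
Weak reading: every reviewer r with some read-paper has at least one read-paper p such that accepted(r,p).
Per reviewer: R1:✗  R2:✓  R3:✓  R4:✓
R1 has no witness among its read-papers.

False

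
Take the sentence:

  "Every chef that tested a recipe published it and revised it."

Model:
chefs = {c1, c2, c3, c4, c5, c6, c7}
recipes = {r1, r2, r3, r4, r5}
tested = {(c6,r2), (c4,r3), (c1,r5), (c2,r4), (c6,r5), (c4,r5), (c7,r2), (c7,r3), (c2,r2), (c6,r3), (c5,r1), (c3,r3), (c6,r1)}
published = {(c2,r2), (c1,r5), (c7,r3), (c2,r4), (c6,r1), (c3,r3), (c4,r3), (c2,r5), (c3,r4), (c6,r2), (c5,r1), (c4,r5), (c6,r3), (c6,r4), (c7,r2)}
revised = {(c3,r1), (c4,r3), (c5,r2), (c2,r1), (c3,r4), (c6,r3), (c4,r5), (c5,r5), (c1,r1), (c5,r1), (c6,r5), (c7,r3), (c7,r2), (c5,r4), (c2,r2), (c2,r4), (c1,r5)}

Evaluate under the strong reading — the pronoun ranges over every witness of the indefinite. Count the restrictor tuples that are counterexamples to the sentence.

4

"it" takes "a recipe" as antecedent — a donkey pronoun bound across the clause boundary.
Strong reading: for every (c,r) with tested(c,r), published(c,r) ∧ revised(c,r).
Restrictor pairs: (c1,r5) ✓  (c2,r2) ✓  (c2,r4) ✓  (c3,r3) ✗  (c4,r3) ✓  (c4,r5) ✓  (c5,r1) ✓  (c6,r1) ✗  (c6,r2) ✗  (c6,r3) ✓  (c6,r5) ✗  (c7,r2) ✓  (c7,r3) ✓
Counterexamples (restrictor pairs failing the scope): 4.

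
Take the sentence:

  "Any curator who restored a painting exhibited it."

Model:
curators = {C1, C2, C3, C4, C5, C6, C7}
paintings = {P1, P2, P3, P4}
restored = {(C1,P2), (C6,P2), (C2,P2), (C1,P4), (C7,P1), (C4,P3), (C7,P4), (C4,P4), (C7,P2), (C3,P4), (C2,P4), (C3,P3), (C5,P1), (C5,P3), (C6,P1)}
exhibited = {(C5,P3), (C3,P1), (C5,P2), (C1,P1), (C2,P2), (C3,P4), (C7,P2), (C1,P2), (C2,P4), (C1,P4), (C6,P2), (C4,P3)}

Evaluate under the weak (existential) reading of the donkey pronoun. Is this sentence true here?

"it" takes "a painting" as antecedent — a donkey pronoun bound across the clause boundary.
Weak reading: every curator c with some restored-painting has at least one restored-painting p such that exhibited(c,p).
Per curator: C1:✓  C2:✓  C3:✓  C4:✓  C5:✓  C6:✓  C7:✓
Every curator in the restrictor has a witness.

True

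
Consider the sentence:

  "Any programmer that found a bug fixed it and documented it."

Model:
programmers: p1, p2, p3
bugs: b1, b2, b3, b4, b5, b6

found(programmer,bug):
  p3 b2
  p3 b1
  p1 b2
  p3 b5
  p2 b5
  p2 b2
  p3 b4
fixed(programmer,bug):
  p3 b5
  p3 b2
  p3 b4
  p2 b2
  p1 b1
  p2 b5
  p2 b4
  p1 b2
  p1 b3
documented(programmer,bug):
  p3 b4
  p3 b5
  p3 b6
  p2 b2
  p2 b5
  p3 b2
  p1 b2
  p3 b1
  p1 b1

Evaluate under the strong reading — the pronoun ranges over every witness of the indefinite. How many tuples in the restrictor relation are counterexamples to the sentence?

"it" takes "a bug" as antecedent — a donkey pronoun bound across the clause boundary.
Strong reading: for every (p,b) with found(p,b), fixed(p,b) ∧ documented(p,b).
Restrictor pairs: (p1,b2) ✓  (p2,b2) ✓  (p2,b5) ✓  (p3,b1) ✗  (p3,b2) ✓  (p3,b4) ✓  (p3,b5) ✓
Counterexamples (restrictor pairs failing the scope): 1.

1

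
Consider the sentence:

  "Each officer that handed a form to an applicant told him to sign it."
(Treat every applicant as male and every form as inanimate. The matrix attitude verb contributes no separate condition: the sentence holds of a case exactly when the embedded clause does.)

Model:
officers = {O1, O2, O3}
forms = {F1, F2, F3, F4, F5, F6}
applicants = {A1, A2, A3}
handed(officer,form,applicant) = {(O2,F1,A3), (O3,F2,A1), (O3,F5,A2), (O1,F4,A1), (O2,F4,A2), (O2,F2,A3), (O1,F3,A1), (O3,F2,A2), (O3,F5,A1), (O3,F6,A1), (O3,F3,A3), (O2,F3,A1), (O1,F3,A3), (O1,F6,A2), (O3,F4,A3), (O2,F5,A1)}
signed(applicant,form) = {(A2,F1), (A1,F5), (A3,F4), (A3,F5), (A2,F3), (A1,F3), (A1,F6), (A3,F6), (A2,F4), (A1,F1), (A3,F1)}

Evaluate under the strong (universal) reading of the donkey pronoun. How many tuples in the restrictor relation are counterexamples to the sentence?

8

"him" takes "an applicant" as antecedent and "it" takes "a form"; both are donkey pronouns co-varying with the restrictor.
Strong reading: for every (o,f,a) with handed(o,f,a), signed(a,f).
Restrictor triples: (O1,F3,A1)→signed(A1,F3) ✓  (O1,F3,A3)→signed(A3,F3) ✗  (O1,F4,A1)→signed(A1,F4) ✗  (O1,F6,A2)→signed(A2,F6) ✗  (O2,F1,A3)→signed(A3,F1) ✓  (O2,F2,A3)→signed(A3,F2) ✗  (O2,F3,A1)→signed(A1,F3) ✓  (O2,F4,A2)→signed(A2,F4) ✓  (O2,F5,A1)→signed(A1,F5) ✓  (O3,F2,A1)→signed(A1,F2) ✗  (O3,F2,A2)→signed(A2,F2) ✗  (O3,F3,A3)→signed(A3,F3) ✗  (O3,F4,A3)→signed(A3,F4) ✓  (O3,F5,A1)→signed(A1,F5) ✓  (O3,F5,A2)→signed(A2,F5) ✗  (O3,F6,A1)→signed(A1,F6) ✓
Counterexamples (restrictor triples failing the scope): 8.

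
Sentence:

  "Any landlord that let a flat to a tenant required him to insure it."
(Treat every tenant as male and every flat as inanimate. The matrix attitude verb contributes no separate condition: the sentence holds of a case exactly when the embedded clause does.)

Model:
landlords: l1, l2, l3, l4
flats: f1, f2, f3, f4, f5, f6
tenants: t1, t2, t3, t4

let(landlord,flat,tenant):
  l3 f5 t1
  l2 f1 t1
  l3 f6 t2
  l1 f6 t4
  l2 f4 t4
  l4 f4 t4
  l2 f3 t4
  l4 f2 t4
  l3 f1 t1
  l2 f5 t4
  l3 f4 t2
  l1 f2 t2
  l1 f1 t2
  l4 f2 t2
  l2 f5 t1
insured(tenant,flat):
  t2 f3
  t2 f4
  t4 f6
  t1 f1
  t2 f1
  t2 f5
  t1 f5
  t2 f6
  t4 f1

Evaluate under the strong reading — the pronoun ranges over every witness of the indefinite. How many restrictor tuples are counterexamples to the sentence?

7

"him" takes "a tenant" as antecedent and "it" takes "a flat"; both are donkey pronouns co-varying with the restrictor.
Strong reading: for every (l,f,t) with let(l,f,t), insured(t,f).
Restrictor triples: (l1,f1,t2)→insured(t2,f1) ✓  (l1,f2,t2)→insured(t2,f2) ✗  (l1,f6,t4)→insured(t4,f6) ✓  (l2,f1,t1)→insured(t1,f1) ✓  (l2,f3,t4)→insured(t4,f3) ✗  (l2,f4,t4)→insured(t4,f4) ✗  (l2,f5,t1)→insured(t1,f5) ✓  (l2,f5,t4)→insured(t4,f5) ✗  (l3,f1,t1)→insured(t1,f1) ✓  (l3,f4,t2)→insured(t2,f4) ✓  (l3,f5,t1)→insured(t1,f5) ✓  (l3,f6,t2)→insured(t2,f6) ✓  (l4,f2,t2)→insured(t2,f2) ✗  (l4,f2,t4)→insured(t4,f2) ✗  (l4,f4,t4)→insured(t4,f4) ✗
Counterexamples (restrictor triples failing the scope): 7.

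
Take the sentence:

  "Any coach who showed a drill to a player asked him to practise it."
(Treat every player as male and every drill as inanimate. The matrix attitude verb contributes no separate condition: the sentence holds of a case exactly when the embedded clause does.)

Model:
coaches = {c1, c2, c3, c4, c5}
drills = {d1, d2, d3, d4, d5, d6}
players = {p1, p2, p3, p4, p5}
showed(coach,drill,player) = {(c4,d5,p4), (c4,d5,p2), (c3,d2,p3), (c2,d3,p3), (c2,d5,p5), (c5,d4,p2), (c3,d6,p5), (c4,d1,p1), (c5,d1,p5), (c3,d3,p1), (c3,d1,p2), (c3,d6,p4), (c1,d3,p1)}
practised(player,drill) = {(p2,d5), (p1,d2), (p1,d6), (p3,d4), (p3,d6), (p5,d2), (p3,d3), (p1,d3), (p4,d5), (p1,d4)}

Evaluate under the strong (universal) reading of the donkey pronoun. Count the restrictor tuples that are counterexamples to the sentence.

"him" takes "a player" as antecedent and "it" takes "a drill"; both are donkey pronouns co-varying with the restrictor.
Strong reading: for every (c,d,p) with showed(c,d,p), practised(p,d).
Restrictor triples: (c1,d3,p1)→practised(p1,d3) ✓  (c2,d3,p3)→practised(p3,d3) ✓  (c2,d5,p5)→practised(p5,d5) ✗  (c3,d1,p2)→practised(p2,d1) ✗  (c3,d2,p3)→practised(p3,d2) ✗  (c3,d3,p1)→practised(p1,d3) ✓  (c3,d6,p4)→practised(p4,d6) ✗  (c3,d6,p5)→practised(p5,d6) ✗  (c4,d1,p1)→practised(p1,d1) ✗  (c4,d5,p2)→practised(p2,d5) ✓  (c4,d5,p4)→practised(p4,d5) ✓  (c5,d1,p5)→practised(p5,d1) ✗  (c5,d4,p2)→practised(p2,d4) ✗
Counterexamples (restrictor triples failing the scope): 8.

8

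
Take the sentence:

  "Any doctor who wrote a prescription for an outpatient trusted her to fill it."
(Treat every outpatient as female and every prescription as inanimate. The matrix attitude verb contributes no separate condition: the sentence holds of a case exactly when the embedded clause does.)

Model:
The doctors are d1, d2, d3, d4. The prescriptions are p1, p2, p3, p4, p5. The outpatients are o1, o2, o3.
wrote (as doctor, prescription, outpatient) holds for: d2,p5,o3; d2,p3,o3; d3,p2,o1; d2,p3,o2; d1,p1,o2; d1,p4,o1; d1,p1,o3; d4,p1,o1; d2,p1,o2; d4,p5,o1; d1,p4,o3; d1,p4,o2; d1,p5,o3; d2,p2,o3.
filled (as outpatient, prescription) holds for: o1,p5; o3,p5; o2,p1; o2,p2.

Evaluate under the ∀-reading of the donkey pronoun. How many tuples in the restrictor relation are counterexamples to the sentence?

"her" takes "an outpatient" as antecedent and "it" takes "a prescription"; both are donkey pronouns co-varying with the restrictor.
Strong reading: for every (d,p,o) with wrote(d,p,o), filled(o,p).
Restrictor triples: (d1,p1,o2)→filled(o2,p1) ✓  (d1,p1,o3)→filled(o3,p1) ✗  (d1,p4,o1)→filled(o1,p4) ✗  (d1,p4,o2)→filled(o2,p4) ✗  (d1,p4,o3)→filled(o3,p4) ✗  (d1,p5,o3)→filled(o3,p5) ✓  (d2,p1,o2)→filled(o2,p1) ✓  (d2,p2,o3)→filled(o3,p2) ✗  (d2,p3,o2)→filled(o2,p3) ✗  (d2,p3,o3)→filled(o3,p3) ✗  (d2,p5,o3)→filled(o3,p5) ✓  (d3,p2,o1)→filled(o1,p2) ✗  (d4,p1,o1)→filled(o1,p1) ✗  (d4,p5,o1)→filled(o1,p5) ✓
Counterexamples (restrictor triples failing the scope): 9.

9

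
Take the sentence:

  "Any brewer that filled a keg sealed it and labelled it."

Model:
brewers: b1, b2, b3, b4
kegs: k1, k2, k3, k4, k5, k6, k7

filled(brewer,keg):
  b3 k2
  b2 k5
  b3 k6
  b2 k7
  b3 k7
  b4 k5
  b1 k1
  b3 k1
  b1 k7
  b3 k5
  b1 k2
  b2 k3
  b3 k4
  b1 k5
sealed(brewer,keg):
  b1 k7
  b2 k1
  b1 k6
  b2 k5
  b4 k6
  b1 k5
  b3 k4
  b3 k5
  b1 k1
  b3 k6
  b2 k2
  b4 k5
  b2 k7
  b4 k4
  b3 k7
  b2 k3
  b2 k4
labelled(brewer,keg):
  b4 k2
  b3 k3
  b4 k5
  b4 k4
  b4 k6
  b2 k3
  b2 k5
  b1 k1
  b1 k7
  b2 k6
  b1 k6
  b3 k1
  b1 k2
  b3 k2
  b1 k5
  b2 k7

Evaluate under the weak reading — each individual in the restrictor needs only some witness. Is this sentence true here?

False

"it" takes "a keg" as antecedent — a donkey pronoun bound across the clause boundary.
Weak reading: every brewer b with some filled-keg has at least one filled-keg k such that sealed(b,k) ∧ labelled(b,k).
Per brewer: b1:✓  b2:✓  b3:✗  b4:✓
b3 has no witness among its filled-kegs.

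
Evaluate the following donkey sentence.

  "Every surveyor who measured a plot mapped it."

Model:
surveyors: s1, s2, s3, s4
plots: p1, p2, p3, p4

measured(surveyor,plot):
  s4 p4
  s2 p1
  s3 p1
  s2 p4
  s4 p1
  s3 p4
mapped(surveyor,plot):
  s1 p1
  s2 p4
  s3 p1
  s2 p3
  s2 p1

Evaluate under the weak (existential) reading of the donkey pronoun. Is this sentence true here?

"it" takes "a plot" as antecedent — a donkey pronoun bound across the clause boundary.
Weak reading: every surveyor s with some measured-plot has at least one measured-plot p such that mapped(s,p).
Per surveyor: s2:✓  s3:✓  s4:✗
s4 has no witness among its measured-plots.

False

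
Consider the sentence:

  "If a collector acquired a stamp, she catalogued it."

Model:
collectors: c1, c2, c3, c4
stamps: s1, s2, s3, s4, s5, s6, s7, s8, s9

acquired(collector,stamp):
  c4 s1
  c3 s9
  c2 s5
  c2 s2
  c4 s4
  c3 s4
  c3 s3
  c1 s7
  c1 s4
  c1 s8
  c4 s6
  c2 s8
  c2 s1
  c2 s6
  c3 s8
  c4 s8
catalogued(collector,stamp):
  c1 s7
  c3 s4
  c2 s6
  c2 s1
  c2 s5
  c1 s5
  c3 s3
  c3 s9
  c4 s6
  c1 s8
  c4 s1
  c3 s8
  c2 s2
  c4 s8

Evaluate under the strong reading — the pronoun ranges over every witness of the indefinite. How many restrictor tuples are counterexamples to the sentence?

"it" takes "a stamp" as antecedent — a donkey pronoun bound across the clause boundary.
Strong reading: for every (c,s) with acquired(c,s), catalogued(c,s).
Restrictor pairs: (c1,s4) ✗  (c1,s7) ✓  (c1,s8) ✓  (c2,s1) ✓  (c2,s2) ✓  (c2,s5) ✓  (c2,s6) ✓  (c2,s8) ✗  (c3,s3) ✓  (c3,s4) ✓  (c3,s8) ✓  (c3,s9) ✓  (c4,s1) ✓  (c4,s4) ✗  (c4,s6) ✓  (c4,s8) ✓
Counterexamples (restrictor pairs failing the scope): 3.

3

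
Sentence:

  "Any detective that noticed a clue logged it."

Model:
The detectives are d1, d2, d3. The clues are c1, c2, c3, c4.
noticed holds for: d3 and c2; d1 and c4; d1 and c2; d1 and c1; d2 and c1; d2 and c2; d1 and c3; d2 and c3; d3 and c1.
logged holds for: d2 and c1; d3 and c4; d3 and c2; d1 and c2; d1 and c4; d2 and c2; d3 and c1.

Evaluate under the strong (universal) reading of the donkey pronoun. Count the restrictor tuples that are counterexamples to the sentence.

"it" takes "a clue" as antecedent — a donkey pronoun bound across the clause boundary.
Strong reading: for every (d,c) with noticed(d,c), logged(d,c).
Restrictor pairs: (d1,c1) ✗  (d1,c2) ✓  (d1,c3) ✗  (d1,c4) ✓  (d2,c1) ✓  (d2,c2) ✓  (d2,c3) ✗  (d3,c1) ✓  (d3,c2) ✓
Counterexamples (restrictor pairs failing the scope): 3.

3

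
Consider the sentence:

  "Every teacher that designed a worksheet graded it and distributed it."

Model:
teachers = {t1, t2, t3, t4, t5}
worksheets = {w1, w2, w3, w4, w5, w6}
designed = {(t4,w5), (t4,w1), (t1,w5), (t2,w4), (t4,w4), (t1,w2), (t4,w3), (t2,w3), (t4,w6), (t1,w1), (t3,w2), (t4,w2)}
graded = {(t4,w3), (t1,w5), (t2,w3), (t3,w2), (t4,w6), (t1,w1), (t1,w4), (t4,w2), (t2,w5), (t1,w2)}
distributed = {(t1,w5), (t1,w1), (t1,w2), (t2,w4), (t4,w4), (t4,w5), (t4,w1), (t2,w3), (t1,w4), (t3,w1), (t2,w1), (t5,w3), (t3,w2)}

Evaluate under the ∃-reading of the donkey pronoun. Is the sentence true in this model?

"it" takes "a worksheet" as antecedent — a donkey pronoun bound across the clause boundary.
Weak reading: every teacher t with some designed-worksheet has at least one designed-worksheet w such that graded(t,w) ∧ distributed(t,w).
Per teacher: t1:✓  t2:✓  t3:✓  t4:✗
t4 has no witness among its designed-worksheets.

False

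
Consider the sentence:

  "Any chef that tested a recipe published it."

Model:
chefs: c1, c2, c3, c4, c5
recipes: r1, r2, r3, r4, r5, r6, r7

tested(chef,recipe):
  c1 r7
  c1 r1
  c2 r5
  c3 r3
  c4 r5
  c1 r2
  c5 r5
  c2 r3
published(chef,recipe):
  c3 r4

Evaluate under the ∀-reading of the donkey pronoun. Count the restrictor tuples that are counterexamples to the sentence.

"it" takes "a recipe" as antecedent — a donkey pronoun bound across the clause boundary.
Strong reading: for every (c,r) with tested(c,r), published(c,r).
Restrictor pairs: (c1,r1) ✗  (c1,r2) ✗  (c1,r7) ✗  (c2,r3) ✗  (c2,r5) ✗  (c3,r3) ✗  (c4,r5) ✗  (c5,r5) ✗
Counterexamples (restrictor pairs failing the scope): 8.

8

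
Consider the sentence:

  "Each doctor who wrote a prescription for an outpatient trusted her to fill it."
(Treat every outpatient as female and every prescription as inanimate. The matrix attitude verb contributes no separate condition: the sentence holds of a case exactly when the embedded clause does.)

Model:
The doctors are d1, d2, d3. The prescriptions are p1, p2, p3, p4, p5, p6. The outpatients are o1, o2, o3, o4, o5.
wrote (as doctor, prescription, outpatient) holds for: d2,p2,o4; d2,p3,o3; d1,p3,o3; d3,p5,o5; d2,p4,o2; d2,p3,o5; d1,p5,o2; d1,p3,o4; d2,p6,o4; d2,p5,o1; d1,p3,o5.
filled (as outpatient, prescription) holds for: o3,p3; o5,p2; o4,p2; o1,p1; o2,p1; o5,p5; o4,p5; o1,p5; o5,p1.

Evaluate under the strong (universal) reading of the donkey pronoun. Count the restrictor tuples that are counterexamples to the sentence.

"her" takes "an outpatient" as antecedent and "it" takes "a prescription"; both are donkey pronouns co-varying with the restrictor.
Strong reading: for every (d,p,o) with wrote(d,p,o), filled(o,p).
Restrictor triples: (d1,p3,o3)→filled(o3,p3) ✓  (d1,p3,o4)→filled(o4,p3) ✗  (d1,p3,o5)→filled(o5,p3) ✗  (d1,p5,o2)→filled(o2,p5) ✗  (d2,p2,o4)→filled(o4,p2) ✓  (d2,p3,o3)→filled(o3,p3) ✓  (d2,p3,o5)→filled(o5,p3) ✗  (d2,p4,o2)→filled(o2,p4) ✗  (d2,p5,o1)→filled(o1,p5) ✓  (d2,p6,o4)→filled(o4,p6) ✗  (d3,p5,o5)→filled(o5,p5) ✓
Counterexamples (restrictor triples failing the scope): 6.

6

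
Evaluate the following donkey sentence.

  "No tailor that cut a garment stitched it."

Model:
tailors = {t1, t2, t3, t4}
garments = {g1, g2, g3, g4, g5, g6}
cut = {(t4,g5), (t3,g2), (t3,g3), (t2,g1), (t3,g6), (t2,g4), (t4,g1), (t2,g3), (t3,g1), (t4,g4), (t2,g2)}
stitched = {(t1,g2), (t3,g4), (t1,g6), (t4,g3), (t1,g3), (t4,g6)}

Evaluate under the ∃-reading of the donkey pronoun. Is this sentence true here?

True

"it" takes "a garment" as antecedent — a donkey pronoun bound across the clause boundary.
Truth condition: for no (t,g) with cut(t,g) does stitched(t,g) hold.
Restrictor pairs — does the scope hold? (t2,g1):fails  (t2,g2):fails  (t2,g3):fails  (t2,g4):fails  (t3,g1):fails  (t3,g2):fails  (t3,g3):fails  (t3,g6):fails  (t4,g1):fails  (t4,g4):fails  (t4,g5):fails
Scope holds for no restrictor pair, so the sentence is true.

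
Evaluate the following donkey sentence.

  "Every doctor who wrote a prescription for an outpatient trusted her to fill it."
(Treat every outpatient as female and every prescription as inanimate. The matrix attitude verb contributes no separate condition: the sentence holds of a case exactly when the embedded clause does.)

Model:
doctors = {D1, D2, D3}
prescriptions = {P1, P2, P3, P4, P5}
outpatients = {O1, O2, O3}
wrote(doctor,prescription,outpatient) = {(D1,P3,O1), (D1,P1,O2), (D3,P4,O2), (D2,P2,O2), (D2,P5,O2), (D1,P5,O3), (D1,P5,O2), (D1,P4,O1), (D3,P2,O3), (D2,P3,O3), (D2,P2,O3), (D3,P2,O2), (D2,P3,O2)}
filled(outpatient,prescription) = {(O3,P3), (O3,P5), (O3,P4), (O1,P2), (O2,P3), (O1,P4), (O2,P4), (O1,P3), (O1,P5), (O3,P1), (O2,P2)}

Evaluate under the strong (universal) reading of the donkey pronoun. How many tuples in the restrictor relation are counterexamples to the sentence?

5

"her" takes "an outpatient" as antecedent and "it" takes "a prescription"; both are donkey pronouns co-varying with the restrictor.
Strong reading: for every (d,p,o) with wrote(d,p,o), filled(o,p).
Restrictor triples: (D1,P1,O2)→filled(O2,P1) ✗  (D1,P3,O1)→filled(O1,P3) ✓  (D1,P4,O1)→filled(O1,P4) ✓  (D1,P5,O2)→filled(O2,P5) ✗  (D1,P5,O3)→filled(O3,P5) ✓  (D2,P2,O2)→filled(O2,P2) ✓  (D2,P2,O3)→filled(O3,P2) ✗  (D2,P3,O2)→filled(O2,P3) ✓  (D2,P3,O3)→filled(O3,P3) ✓  (D2,P5,O2)→filled(O2,P5) ✗  (D3,P2,O2)→filled(O2,P2) ✓  (D3,P2,O3)→filled(O3,P2) ✗  (D3,P4,O2)→filled(O2,P4) ✓
Counterexamples (restrictor triples failing the scope): 5.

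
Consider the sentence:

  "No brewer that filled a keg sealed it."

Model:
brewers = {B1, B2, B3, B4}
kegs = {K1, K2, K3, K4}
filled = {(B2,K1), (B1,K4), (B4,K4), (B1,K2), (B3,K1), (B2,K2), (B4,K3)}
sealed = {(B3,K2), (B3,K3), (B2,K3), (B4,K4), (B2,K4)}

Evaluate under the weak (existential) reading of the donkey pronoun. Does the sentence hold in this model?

False

"it" takes "a keg" as antecedent — a donkey pronoun bound across the clause boundary.
Truth condition: for no (b,k) with filled(b,k) does sealed(b,k) hold.
Restrictor pairs — does the scope hold? (B1,K2):fails  (B1,K4):fails  (B2,K1):fails  (B2,K2):fails  (B3,K1):fails  (B4,K3):fails  (B4,K4):holds
Scope holds for 1 pair(s), so the sentence is false.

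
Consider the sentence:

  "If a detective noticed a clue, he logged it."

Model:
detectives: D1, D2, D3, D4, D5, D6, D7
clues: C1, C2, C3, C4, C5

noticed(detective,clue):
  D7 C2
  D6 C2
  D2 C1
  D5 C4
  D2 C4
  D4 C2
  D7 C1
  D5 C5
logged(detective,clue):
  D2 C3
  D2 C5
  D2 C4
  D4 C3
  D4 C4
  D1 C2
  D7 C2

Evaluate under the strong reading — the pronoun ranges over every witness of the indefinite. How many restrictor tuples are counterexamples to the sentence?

"it" takes "a clue" as antecedent — a donkey pronoun bound across the clause boundary.
Strong reading: for every (d,c) with noticed(d,c), logged(d,c).
Restrictor pairs: (D2,C1) ✗  (D2,C4) ✓  (D4,C2) ✗  (D5,C4) ✗  (D5,C5) ✗  (D6,C2) ✗  (D7,C1) ✗  (D7,C2) ✓
Counterexamples (restrictor pairs failing the scope): 6.

6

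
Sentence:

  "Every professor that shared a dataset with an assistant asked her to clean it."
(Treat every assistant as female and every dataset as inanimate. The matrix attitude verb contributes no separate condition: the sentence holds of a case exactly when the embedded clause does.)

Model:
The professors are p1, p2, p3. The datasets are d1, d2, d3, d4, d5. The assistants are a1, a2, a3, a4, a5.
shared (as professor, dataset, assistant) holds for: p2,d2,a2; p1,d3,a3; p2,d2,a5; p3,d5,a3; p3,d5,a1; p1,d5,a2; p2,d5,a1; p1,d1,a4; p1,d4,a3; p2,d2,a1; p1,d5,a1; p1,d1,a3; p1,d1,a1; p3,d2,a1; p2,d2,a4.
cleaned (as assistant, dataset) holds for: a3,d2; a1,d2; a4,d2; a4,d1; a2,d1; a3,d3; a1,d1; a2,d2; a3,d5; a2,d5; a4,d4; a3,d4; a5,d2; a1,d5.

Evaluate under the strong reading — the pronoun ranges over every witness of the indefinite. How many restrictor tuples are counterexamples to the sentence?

1

"her" takes "an assistant" as antecedent and "it" takes "a dataset"; both are donkey pronouns co-varying with the restrictor.
Strong reading: for every (p,d,a) with shared(p,d,a), cleaned(a,d).
Restrictor triples: (p1,d1,a1)→cleaned(a1,d1) ✓  (p1,d1,a3)→cleaned(a3,d1) ✗  (p1,d1,a4)→cleaned(a4,d1) ✓  (p1,d3,a3)→cleaned(a3,d3) ✓  (p1,d4,a3)→cleaned(a3,d4) ✓  (p1,d5,a1)→cleaned(a1,d5) ✓  (p1,d5,a2)→cleaned(a2,d5) ✓  (p2,d2,a1)→cleaned(a1,d2) ✓  (p2,d2,a2)→cleaned(a2,d2) ✓  (p2,d2,a4)→cleaned(a4,d2) ✓  (p2,d2,a5)→cleaned(a5,d2) ✓  (p2,d5,a1)→cleaned(a1,d5) ✓  (p3,d2,a1)→cleaned(a1,d2) ✓  (p3,d5,a1)→cleaned(a1,d5) ✓  (p3,d5,a3)→cleaned(a3,d5) ✓
Counterexamples (restrictor triples failing the scope): 1.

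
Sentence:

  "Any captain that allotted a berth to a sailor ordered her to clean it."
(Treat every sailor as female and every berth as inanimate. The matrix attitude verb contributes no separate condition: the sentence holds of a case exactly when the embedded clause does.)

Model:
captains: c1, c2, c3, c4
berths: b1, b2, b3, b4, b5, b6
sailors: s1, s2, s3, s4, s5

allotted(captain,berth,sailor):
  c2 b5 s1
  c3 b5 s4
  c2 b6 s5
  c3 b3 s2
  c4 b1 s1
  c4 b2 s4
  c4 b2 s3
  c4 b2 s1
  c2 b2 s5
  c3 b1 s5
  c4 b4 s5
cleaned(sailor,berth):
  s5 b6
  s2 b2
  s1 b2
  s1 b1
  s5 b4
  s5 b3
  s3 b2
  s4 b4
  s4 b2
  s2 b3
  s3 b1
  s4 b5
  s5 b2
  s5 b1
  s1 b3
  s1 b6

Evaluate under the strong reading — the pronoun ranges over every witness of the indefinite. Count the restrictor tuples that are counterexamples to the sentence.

"her" takes "a sailor" as antecedent and "it" takes "a berth"; both are donkey pronouns co-varying with the restrictor.
Strong reading: for every (c,b,s) with allotted(c,b,s), cleaned(s,b).
Restrictor triples: (c2,b2,s5)→cleaned(s5,b2) ✓  (c2,b5,s1)→cleaned(s1,b5) ✗  (c2,b6,s5)→cleaned(s5,b6) ✓  (c3,b1,s5)→cleaned(s5,b1) ✓  (c3,b3,s2)→cleaned(s2,b3) ✓  (c3,b5,s4)→cleaned(s4,b5) ✓  (c4,b1,s1)→cleaned(s1,b1) ✓  (c4,b2,s1)→cleaned(s1,b2) ✓  (c4,b2,s3)→cleaned(s3,b2) ✓  (c4,b2,s4)→cleaned(s4,b2) ✓  (c4,b4,s5)→cleaned(s5,b4) ✓
Counterexamples (restrictor triples failing the scope): 1.

1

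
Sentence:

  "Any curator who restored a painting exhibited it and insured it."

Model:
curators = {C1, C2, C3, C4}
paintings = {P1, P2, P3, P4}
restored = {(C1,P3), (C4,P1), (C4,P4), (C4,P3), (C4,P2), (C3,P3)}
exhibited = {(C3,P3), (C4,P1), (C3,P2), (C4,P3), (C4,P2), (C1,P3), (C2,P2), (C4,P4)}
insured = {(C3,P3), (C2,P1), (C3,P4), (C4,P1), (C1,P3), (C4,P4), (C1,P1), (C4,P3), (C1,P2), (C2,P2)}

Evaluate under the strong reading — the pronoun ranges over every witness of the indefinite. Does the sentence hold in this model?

False

"it" takes "a painting" as antecedent — a donkey pronoun bound across the clause boundary.
Strong reading: for every (c,p) with restored(c,p), exhibited(c,p) ∧ insured(c,p).
Restrictor pairs: (C1,P3) ✓  (C3,P3) ✓  (C4,P1) ✓  (C4,P2) ✗  (C4,P3) ✓  (C4,P4) ✓
Counterexample: (C4,P2) is in restored but fails the scope.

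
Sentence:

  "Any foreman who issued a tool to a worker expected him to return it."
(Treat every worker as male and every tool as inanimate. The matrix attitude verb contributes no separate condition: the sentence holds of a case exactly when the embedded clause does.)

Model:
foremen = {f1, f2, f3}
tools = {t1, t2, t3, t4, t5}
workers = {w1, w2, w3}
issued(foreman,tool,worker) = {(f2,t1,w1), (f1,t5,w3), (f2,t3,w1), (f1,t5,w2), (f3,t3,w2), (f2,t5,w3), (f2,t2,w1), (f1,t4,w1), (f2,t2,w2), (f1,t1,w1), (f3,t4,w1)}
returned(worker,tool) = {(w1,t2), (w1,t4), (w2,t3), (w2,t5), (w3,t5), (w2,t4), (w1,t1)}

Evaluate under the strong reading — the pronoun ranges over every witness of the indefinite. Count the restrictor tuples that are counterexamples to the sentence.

2

"him" takes "a worker" as antecedent and "it" takes "a tool"; both are donkey pronouns co-varying with the restrictor.
Strong reading: for every (f,t,w) with issued(f,t,w), returned(w,t).
Restrictor triples: (f1,t1,w1)→returned(w1,t1) ✓  (f1,t4,w1)→returned(w1,t4) ✓  (f1,t5,w2)→returned(w2,t5) ✓  (f1,t5,w3)→returned(w3,t5) ✓  (f2,t1,w1)→returned(w1,t1) ✓  (f2,t2,w1)→returned(w1,t2) ✓  (f2,t2,w2)→returned(w2,t2) ✗  (f2,t3,w1)→returned(w1,t3) ✗  (f2,t5,w3)→returned(w3,t5) ✓  (f3,t3,w2)→returned(w2,t3) ✓  (f3,t4,w1)→returned(w1,t4) ✓
Counterexamples (restrictor triples failing the scope): 2.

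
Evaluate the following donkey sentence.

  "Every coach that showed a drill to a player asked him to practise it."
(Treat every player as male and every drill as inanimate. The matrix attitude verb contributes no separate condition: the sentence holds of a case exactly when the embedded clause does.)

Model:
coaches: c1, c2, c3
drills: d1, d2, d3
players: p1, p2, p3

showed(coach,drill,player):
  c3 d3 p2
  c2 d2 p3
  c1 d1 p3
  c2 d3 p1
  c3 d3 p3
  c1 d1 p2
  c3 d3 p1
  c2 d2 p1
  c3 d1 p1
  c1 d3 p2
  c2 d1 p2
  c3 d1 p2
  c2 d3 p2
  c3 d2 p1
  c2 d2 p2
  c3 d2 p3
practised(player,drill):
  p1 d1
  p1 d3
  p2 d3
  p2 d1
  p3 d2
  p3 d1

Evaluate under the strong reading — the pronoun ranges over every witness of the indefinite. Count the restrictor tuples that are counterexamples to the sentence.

"him" takes "a player" as antecedent and "it" takes "a drill"; both are donkey pronouns co-varying with the restrictor.
Strong reading: for every (c,d,p) with showed(c,d,p), practised(p,d).
Restrictor triples: (c1,d1,p2)→practised(p2,d1) ✓  (c1,d1,p3)→practised(p3,d1) ✓  (c1,d3,p2)→practised(p2,d3) ✓  (c2,d1,p2)→practised(p2,d1) ✓  (c2,d2,p1)→practised(p1,d2) ✗  (c2,d2,p2)→practised(p2,d2) ✗  (c2,d2,p3)→practised(p3,d2) ✓  (c2,d3,p1)→practised(p1,d3) ✓  (c2,d3,p2)→practised(p2,d3) ✓  (c3,d1,p1)→practised(p1,d1) ✓  (c3,d1,p2)→practised(p2,d1) ✓  (c3,d2,p1)→practised(p1,d2) ✗  (c3,d2,p3)→practised(p3,d2) ✓  (c3,d3,p1)→practised(p1,d3) ✓  (c3,d3,p2)→practised(p2,d3) ✓  (c3,d3,p3)→practised(p3,d3) ✗
Counterexamples (restrictor triples failing the scope): 4.

4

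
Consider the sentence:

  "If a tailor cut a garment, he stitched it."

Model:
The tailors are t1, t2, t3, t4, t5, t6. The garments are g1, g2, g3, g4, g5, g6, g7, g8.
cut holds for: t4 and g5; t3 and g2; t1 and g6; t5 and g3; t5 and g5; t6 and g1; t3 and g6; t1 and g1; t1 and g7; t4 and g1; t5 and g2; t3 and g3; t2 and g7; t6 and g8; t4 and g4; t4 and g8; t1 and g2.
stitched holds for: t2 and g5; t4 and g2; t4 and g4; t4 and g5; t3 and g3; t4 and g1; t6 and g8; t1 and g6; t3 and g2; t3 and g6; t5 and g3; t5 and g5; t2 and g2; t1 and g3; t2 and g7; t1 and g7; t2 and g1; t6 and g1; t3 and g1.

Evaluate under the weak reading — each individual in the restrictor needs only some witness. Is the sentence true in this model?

"it" takes "a garment" as antecedent — a donkey pronoun bound across the clause boundary.
Weak reading: every tailor t with some cut-garment has at least one cut-garment g such that stitched(t,g).
Per tailor: t1:✓  t2:✓  t3:✓  t4:✓  t5:✓  t6:✓
Every tailor in the restrictor has a witness.

True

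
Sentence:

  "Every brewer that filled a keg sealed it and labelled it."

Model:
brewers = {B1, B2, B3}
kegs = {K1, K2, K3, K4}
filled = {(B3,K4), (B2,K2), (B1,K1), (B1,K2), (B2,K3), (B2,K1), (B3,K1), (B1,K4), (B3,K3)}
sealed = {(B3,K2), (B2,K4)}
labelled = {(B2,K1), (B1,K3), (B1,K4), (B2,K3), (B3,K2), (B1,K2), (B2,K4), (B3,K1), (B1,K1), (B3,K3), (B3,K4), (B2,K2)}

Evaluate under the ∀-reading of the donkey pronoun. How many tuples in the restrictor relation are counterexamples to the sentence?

9

"it" takes "a keg" as antecedent — a donkey pronoun bound across the clause boundary.
Strong reading: for every (b,k) with filled(b,k), sealed(b,k) ∧ labelled(b,k).
Restrictor pairs: (B1,K1) ✗  (B1,K2) ✗  (B1,K4) ✗  (B2,K1) ✗  (B2,K2) ✗  (B2,K3) ✗  (B3,K1) ✗  (B3,K3) ✗  (B3,K4) ✗
Counterexamples (restrictor pairs failing the scope): 9.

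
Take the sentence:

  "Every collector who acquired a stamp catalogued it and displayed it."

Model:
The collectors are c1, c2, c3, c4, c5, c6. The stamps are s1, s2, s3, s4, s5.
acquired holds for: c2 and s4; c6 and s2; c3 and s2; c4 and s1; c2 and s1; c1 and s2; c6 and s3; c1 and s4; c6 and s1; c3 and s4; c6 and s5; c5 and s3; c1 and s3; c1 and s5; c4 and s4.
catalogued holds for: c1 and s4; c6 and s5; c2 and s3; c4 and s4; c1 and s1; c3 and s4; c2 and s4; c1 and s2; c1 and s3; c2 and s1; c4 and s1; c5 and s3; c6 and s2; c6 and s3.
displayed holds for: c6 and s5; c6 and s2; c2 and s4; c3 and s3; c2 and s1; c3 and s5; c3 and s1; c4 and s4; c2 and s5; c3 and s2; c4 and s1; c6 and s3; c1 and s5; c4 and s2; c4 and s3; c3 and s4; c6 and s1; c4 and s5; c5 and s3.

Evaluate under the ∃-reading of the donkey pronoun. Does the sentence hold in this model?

"it" takes "a stamp" as antecedent — a donkey pronoun bound across the clause boundary.
Weak reading: every collector c with some acquired-stamp has at least one acquired-stamp s such that catalogued(c,s) ∧ displayed(c,s).
Per collector: c1:✗  c2:✓  c3:✓  c4:✓  c5:✓  c6:✓
c1 has no witness among its acquired-stamps.

False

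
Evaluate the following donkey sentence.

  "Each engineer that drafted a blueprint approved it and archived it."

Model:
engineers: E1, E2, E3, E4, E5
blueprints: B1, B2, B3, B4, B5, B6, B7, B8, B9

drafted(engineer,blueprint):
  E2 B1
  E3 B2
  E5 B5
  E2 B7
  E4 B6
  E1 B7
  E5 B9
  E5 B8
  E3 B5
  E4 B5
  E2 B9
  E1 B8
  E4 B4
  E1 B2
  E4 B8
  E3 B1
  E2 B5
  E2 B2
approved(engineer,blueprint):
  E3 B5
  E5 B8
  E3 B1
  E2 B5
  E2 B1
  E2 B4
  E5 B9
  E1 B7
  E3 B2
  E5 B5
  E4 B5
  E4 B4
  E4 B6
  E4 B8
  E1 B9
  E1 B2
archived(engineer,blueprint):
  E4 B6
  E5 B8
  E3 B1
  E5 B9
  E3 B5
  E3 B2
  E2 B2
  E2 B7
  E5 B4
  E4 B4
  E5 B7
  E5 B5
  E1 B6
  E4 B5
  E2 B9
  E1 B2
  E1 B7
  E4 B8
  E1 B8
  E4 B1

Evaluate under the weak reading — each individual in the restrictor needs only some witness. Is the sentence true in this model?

False

"it" takes "a blueprint" as antecedent — a donkey pronoun bound across the clause boundary.
Weak reading: every engineer e with some drafted-blueprint has at least one drafted-blueprint b such that approved(e,b) ∧ archived(e,b).
Per engineer: E1:✓  E2:✗  E3:✓  E4:✓  E5:✓
E2 has no witness among its drafted-blueprints.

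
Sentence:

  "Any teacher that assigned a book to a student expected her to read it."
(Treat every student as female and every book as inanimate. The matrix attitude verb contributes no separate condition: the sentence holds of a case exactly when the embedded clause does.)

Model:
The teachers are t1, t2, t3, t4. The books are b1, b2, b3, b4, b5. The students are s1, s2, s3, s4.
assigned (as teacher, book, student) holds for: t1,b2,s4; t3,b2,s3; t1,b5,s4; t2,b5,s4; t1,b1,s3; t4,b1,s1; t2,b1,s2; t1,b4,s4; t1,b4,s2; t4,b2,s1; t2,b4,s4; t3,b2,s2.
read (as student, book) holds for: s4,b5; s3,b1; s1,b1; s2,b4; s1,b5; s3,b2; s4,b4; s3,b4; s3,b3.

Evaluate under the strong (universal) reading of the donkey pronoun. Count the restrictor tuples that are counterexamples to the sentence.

"her" takes "a student" as antecedent and "it" takes "a book"; both are donkey pronouns co-varying with the restrictor.
Strong reading: for every (t,b,s) with assigned(t,b,s), read(s,b).
Restrictor triples: (t1,b1,s3)→read(s3,b1) ✓  (t1,b2,s4)→read(s4,b2) ✗  (t1,b4,s2)→read(s2,b4) ✓  (t1,b4,s4)→read(s4,b4) ✓  (t1,b5,s4)→read(s4,b5) ✓  (t2,b1,s2)→read(s2,b1) ✗  (t2,b4,s4)→read(s4,b4) ✓  (t2,b5,s4)→read(s4,b5) ✓  (t3,b2,s2)→read(s2,b2) ✗  (t3,b2,s3)→read(s3,b2) ✓  (t4,b1,s1)→read(s1,b1) ✓  (t4,b2,s1)→read(s1,b2) ✗
Counterexamples (restrictor triples failing the scope): 4.

4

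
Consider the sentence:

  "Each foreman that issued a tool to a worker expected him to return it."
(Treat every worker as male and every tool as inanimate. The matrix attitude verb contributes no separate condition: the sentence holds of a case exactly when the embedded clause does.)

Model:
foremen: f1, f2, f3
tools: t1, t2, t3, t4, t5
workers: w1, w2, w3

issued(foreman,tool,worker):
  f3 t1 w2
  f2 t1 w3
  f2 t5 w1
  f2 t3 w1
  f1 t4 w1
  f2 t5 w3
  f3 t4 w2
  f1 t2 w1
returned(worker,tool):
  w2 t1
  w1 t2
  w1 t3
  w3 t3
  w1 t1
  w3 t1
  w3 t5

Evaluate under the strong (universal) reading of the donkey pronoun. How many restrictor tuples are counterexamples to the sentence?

3

"him" takes "a worker" as antecedent and "it" takes "a tool"; both are donkey pronouns co-varying with the restrictor.
Strong reading: for every (f,t,w) with issued(f,t,w), returned(w,t).
Restrictor triples: (f1,t2,w1)→returned(w1,t2) ✓  (f1,t4,w1)→returned(w1,t4) ✗  (f2,t1,w3)→returned(w3,t1) ✓  (f2,t3,w1)→returned(w1,t3) ✓  (f2,t5,w1)→returned(w1,t5) ✗  (f2,t5,w3)→returned(w3,t5) ✓  (f3,t1,w2)→returned(w2,t1) ✓  (f3,t4,w2)→returned(w2,t4) ✗
Counterexamples (restrictor triples failing the scope): 3.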